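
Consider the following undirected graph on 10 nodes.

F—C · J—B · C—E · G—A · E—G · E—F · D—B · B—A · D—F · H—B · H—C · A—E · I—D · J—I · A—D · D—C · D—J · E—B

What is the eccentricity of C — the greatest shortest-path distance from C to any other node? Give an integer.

2

Distances from C: A:2, B:2, D:1, E:1, F:1, G:2, H:1, I:2, J:2.
The largest is 2 (to I, J, A, B, and G), so the eccentricity of C is 2.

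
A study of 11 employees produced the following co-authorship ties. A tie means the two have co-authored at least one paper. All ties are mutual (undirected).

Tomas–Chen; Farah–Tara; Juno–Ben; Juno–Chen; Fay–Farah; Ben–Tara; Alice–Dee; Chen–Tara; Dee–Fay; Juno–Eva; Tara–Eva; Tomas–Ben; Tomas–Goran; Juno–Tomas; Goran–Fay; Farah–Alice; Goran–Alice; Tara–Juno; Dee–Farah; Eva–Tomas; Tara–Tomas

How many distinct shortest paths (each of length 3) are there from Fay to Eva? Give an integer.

The shortest distance is 3. The length-3 paths are: Fay–Goran–Tomas–Eva; Fay–Farah–Tara–Eva.
That gives 2 distinct shortest paths.

2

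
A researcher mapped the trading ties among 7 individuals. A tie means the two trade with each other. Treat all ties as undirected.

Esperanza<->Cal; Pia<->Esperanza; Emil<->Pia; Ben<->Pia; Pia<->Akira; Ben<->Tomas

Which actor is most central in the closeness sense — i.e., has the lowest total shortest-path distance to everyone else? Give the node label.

Farness (sum of distances to all others) for each node — Akira:13, Ben:11, Cal:16, Emil:13, Esperanza:11, Pia:8, Tomas:16.
The smallest farness is 8, for Pia, so Pia has the highest closeness.

Pia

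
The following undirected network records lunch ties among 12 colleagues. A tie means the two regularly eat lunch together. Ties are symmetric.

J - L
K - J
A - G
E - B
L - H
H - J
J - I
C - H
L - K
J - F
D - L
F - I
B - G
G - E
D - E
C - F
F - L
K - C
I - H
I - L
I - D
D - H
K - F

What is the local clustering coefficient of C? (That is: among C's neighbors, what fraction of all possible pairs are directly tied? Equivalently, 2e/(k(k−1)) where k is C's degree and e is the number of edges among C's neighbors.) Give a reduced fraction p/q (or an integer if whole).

1/3

C's neighbors: F, H, and K (k = 3).
Possible neighbor pairs: C(3,2) = 3. Edges among them: F–K → e = 1.
Clustering(C) = 1/3.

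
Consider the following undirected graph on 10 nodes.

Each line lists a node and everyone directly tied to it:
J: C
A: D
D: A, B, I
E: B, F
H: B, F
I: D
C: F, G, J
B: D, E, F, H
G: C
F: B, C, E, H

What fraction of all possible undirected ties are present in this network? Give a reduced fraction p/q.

11/45

There are 11 edges and 10 nodes, so the maximum possible is C(10,2) = 45.
Density = 11/45.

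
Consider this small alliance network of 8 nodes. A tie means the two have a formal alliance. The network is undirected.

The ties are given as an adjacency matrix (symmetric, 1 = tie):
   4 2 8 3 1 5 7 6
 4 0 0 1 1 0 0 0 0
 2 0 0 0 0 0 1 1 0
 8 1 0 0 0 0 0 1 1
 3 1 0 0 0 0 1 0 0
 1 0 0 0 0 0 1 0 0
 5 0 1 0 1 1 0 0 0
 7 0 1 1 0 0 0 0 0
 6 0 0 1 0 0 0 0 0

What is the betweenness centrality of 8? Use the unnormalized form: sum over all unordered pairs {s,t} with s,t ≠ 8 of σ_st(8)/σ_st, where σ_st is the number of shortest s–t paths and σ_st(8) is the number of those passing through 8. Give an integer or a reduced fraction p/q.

Pairs whose geodesics pass through 8 — 4–2: 1/2; 4–7: 1; 4–6: 1; 2–6: 1; 3–7: 1/2; 3–6: 1; 1–6: 2/2; 5–6: 2/2; 7–6: 1.
All other pairs contribute 0.
Summing the contributions gives betweenness(8) = 8.

8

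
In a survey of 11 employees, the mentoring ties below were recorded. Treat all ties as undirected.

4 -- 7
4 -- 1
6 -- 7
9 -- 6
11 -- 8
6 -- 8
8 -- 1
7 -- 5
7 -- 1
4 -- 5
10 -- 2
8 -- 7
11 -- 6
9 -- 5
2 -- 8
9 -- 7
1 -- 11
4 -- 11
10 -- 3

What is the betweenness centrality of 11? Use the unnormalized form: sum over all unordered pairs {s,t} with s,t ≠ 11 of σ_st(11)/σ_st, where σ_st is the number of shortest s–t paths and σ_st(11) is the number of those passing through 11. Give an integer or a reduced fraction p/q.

13/6

Pairs whose geodesics pass through 11 — 10–4: 1/3; 2–4: 1/3; 3–4: 1/3; 4–6: 1/2; 4–8: 1/3; 6–1: 1/3.
All other pairs contribute 0.
Summing the contributions gives betweenness(11) = 13/6.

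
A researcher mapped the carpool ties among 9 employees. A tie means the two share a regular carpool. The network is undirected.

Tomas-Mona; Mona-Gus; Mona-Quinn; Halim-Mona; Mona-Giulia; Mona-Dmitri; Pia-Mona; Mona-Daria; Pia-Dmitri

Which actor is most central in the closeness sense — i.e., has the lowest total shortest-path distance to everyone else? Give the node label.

Farness (sum of distances to all others) for each node — Daria:15, Dmitri:14, Giulia:15, Gus:15, Halim:15, Mona:8, Pia:14, Quinn:15, Tomas:15.
The smallest farness is 8, for Mona, so Mona has the highest closeness.

Mona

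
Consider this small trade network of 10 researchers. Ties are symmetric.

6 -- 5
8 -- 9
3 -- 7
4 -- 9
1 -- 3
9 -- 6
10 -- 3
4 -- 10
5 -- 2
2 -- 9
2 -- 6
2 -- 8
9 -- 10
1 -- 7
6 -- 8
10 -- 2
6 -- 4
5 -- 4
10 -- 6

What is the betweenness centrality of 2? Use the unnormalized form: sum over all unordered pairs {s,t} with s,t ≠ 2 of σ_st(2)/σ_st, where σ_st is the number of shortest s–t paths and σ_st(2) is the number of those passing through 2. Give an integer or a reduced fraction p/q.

7/2

Pairs whose geodesics pass through 2 — 1–5: 1/3; 1–8: 1/3; 7–5: 1/3; 7–8: 1/3; 3–5: 1/3; 3–8: 1/3; 10–5: 1/3; 10–8: 1/3; 5–9: 1/3; 5–8: 1/2.
All other pairs contribute 0.
Summing the contributions gives betweenness(2) = 7/2.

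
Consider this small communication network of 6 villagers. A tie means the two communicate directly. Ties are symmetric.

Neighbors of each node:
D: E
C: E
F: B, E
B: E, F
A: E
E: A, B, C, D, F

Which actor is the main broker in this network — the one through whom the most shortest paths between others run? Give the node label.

Unnormalized betweenness of each node: A:0, B:0, C:0, D:0, E:9, F:0.
E has the largest value, 9, making it the main broker — the node through which the most shortest paths run.

E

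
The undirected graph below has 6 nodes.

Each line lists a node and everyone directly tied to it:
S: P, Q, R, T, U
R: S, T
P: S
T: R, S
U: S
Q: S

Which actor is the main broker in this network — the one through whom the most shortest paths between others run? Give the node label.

Unnormalized betweenness of each node: P:0, Q:0, R:0, S:9, T:0, U:0.
S has the largest value, 9, making it the main broker — the node through which the most shortest paths run.

S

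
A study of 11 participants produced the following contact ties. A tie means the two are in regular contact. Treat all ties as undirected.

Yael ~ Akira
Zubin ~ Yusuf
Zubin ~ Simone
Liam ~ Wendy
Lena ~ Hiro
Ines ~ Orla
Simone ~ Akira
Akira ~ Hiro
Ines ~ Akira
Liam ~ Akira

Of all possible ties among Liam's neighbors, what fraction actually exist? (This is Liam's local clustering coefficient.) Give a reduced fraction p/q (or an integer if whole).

0

Liam's neighbors: Akira and Wendy (k = 2).
Possible neighbor pairs: C(2,2) = 1. Edges among them: none → e = 0.
Clustering(Liam) = 0/1.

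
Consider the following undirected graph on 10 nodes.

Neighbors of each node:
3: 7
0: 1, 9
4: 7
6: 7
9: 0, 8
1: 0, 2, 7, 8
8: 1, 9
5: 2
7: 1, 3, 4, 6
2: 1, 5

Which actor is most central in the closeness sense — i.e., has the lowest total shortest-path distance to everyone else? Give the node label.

1

Farness (sum of distances to all others) for each node — 0:20, 1:14, 2:20, 3:24, 4:24, 5:28, 6:24, 7:16, 8:20, 9:26.
The smallest farness is 14, for 1, so 1 has the highest closeness.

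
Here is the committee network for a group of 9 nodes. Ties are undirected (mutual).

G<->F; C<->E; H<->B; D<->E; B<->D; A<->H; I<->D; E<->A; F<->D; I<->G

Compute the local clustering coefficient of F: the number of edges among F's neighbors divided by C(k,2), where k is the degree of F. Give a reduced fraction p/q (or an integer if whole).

0

F's neighbors: D and G (k = 2).
Possible neighbor pairs: C(2,2) = 1. Edges among them: none → e = 0.
Clustering(F) = 0/1.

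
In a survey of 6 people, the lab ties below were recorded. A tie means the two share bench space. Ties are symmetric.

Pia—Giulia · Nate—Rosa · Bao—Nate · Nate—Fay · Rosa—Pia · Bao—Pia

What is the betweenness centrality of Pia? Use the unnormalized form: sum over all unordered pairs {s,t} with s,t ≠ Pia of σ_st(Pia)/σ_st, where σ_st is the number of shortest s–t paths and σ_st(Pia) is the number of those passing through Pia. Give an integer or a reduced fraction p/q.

9/2

Pairs whose geodesics pass through Pia — Fay–Giulia: 2/2; Nate–Giulia: 2/2; Bao–Giulia: 1; Bao–Rosa: 1/2; Giulia–Rosa: 1.
All other pairs contribute 0.
Summing the contributions gives betweenness(Pia) = 9/2.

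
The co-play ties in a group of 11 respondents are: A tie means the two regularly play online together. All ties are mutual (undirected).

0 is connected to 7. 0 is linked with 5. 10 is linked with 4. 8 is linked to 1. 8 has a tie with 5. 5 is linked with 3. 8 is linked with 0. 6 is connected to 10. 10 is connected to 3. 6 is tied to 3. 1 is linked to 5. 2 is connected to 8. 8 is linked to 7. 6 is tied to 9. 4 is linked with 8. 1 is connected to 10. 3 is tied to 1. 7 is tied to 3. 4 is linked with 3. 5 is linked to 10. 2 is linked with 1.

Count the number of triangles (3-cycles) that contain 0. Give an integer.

2

0's neighbors: 5, 7, and 8.
Neighbor pairs that are themselves tied: 0–5–8; 0–7–8. Each forms one triangle with 0, for 2 in total.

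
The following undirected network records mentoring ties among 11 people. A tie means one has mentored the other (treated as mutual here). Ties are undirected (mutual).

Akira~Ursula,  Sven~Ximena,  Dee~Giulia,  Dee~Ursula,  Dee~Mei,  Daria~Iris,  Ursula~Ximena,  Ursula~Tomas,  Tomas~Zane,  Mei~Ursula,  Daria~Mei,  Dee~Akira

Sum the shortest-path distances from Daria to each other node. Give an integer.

26

Distances from Daria: Akira:3, Dee:2, Giulia:3, Iris:1, Mei:1, Sven:4, Tomas:3, Ursula:2, Ximena:3, Zane:4.
Sum = 3 + 2 + 3 + 1 + 1 + 4 + 3 + 2 + 3 + 4 = 26.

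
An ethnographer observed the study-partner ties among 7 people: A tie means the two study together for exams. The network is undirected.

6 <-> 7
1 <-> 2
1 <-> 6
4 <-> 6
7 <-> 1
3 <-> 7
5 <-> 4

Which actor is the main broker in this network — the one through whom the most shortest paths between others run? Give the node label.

6

Unnormalized betweenness of each node: 1:5, 2:0, 3:0, 4:5, 5:0, 6:8, 7:5.
6 has the largest value, 8, making it the main broker — the node through which the most shortest paths run.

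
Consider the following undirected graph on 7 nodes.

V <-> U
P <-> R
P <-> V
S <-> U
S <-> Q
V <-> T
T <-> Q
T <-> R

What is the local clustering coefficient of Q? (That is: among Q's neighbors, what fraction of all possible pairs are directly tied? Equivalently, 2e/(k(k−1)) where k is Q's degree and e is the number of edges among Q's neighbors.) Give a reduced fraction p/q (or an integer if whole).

Q's neighbors: S and T (k = 2).
Possible neighbor pairs: C(2,2) = 1. Edges among them: none → e = 0.
Clustering(Q) = 0/1.

0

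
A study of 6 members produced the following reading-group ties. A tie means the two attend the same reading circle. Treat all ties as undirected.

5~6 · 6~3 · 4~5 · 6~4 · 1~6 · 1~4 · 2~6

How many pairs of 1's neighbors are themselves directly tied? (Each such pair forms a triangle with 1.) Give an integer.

1

1's neighbors: 4 and 6.
Neighbor pairs that are themselves tied: 1–4–6. Each forms one triangle with 1, for 1 in total.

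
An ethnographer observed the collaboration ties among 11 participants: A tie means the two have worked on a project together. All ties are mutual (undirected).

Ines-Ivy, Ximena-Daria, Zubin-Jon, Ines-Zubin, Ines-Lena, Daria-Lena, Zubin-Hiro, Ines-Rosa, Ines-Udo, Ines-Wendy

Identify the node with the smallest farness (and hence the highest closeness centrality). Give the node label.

Ines

Farness (sum of distances to all others) for each node — Daria:27, Hiro:29, Ines:15, Ivy:24, Jon:29, Lena:20, Rosa:24, Udo:24, Wendy:24, Ximena:36, Zubin:20.
The smallest farness is 15, for Ines, so Ines has the highest closeness.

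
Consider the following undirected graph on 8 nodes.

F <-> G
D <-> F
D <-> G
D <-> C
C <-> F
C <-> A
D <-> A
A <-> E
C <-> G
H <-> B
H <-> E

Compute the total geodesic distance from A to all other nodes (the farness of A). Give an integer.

12

Distances from A: B:3, C:1, D:1, E:1, F:2, G:2, H:2.
Sum = 3 + 1 + 1 + 1 + 2 + 2 + 2 = 12.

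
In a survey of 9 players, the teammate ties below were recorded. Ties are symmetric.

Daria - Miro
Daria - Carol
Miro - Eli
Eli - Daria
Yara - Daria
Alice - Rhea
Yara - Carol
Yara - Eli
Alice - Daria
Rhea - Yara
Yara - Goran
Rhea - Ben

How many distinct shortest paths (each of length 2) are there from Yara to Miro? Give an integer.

2

The shortest distance is 2. The length-2 paths are: Yara–Daria–Miro; Yara–Eli–Miro.
That gives 2 distinct shortest paths.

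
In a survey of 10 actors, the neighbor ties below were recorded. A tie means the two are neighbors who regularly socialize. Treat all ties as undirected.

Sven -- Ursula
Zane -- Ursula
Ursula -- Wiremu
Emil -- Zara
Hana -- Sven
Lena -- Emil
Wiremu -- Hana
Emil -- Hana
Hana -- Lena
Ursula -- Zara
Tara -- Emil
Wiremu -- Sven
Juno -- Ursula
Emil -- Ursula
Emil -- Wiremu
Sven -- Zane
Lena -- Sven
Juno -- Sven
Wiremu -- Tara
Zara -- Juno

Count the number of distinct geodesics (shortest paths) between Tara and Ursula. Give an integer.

2

The shortest distance is 2. The length-2 paths are: Tara–Emil–Ursula; Tara–Wiremu–Ursula.
That gives 2 distinct shortest paths.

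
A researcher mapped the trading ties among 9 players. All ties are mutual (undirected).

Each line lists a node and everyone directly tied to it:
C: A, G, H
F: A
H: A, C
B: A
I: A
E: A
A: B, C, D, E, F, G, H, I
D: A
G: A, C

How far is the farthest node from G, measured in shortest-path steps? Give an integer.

2

Distances from G: A:1, B:2, C:1, D:2, E:2, F:2, H:2, I:2.
The largest is 2 (to I, H, D, E, B, and F), so the eccentricity of G is 2.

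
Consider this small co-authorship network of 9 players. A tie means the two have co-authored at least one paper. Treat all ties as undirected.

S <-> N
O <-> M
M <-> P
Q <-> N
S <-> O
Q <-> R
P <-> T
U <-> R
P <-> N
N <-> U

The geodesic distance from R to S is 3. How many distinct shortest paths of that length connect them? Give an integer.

2

The shortest distance is 3. The length-3 paths are: R–U–N–S; R–Q–N–S.
That gives 2 distinct shortest paths.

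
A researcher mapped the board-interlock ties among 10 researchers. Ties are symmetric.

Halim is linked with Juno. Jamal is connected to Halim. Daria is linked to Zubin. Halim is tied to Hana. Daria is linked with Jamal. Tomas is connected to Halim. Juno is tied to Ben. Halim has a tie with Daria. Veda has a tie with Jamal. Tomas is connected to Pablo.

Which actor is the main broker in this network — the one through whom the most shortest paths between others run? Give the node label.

Unnormalized betweenness of each node: Ben:0, Daria:8, Halim:28, Hana:0, Jamal:8, Juno:8, Pablo:0, Tomas:8, Veda:0, Zubin:0.
Halim has the largest value, 28, making it the main broker — the node through which the most shortest paths run.

Halim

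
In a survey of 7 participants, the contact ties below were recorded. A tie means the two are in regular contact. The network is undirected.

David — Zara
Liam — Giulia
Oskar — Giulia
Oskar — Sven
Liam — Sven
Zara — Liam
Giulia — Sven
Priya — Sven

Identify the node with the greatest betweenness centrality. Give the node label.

Unnormalized betweenness of each node: David:0, Giulia:3/2, Liam:8, Oskar:0, Priya:0, Sven:13/2, Zara:5.
Liam has the largest value, 8, making it the main broker — the node through which the most shortest paths run.

Liam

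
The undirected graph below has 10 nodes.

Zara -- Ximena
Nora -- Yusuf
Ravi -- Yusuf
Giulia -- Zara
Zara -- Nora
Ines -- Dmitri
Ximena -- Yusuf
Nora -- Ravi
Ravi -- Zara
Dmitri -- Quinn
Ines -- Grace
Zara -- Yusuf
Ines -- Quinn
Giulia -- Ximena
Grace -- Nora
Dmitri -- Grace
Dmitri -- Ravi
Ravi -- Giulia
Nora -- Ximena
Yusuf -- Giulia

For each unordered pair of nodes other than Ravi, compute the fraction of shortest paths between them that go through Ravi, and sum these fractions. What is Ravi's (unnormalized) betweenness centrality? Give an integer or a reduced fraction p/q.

Pairs whose geodesics pass through Ravi — Quinn–Giulia: 1; Quinn–Zara: 1; Quinn–Yusuf: 1; Quinn–Nora: 1/3; Quinn–Ximena: 4/6; Grace–Giulia: 2/5; Dmitri–Giulia: 1; Dmitri–Zara: 1; Dmitri–Yusuf: 1; Dmitri–Nora: 1/2; Dmitri–Ximena: 4/5; Ines–Giulia: 1; Ines–Zara: 1/2; Ines–Yusuf: 1/2 … (+1 more pairs).
All other pairs contribute 0.
Summing the contributions gives betweenness(Ravi) = 219/20.

219/20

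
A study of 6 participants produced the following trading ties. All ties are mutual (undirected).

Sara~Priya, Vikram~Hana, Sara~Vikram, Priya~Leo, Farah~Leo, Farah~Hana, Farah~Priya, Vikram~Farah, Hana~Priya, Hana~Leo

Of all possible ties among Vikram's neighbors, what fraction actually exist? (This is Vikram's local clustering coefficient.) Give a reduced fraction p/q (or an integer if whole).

Vikram's neighbors: Farah, Hana, and Sara (k = 3).
Possible neighbor pairs: C(3,2) = 3. Edges among them: Farah–Hana → e = 1.
Clustering(Vikram) = 1/3.

1/3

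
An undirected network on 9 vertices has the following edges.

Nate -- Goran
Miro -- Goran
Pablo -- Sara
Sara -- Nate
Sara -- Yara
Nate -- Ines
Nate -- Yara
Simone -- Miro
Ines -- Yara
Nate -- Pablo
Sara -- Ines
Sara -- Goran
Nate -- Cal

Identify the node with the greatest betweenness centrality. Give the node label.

Nate

Unnormalized betweenness of each node: Cal:0, Goran:12, Ines:0, Miro:7, Nate:25/2, Pablo:0, Sara:11/2, Simone:0, Yara:0.
Nate has the largest value, 25/2, making it the main broker — the node through which the most shortest paths run.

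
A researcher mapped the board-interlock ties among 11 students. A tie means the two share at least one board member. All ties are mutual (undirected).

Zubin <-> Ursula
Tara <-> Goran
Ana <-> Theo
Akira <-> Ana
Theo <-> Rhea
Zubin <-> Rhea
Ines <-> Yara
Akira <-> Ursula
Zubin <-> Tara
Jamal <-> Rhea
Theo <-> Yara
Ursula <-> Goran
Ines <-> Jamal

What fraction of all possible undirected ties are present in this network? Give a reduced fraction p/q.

There are 13 edges and 11 nodes, so the maximum possible is C(11,2) = 55.
Density = 13/55.

13/55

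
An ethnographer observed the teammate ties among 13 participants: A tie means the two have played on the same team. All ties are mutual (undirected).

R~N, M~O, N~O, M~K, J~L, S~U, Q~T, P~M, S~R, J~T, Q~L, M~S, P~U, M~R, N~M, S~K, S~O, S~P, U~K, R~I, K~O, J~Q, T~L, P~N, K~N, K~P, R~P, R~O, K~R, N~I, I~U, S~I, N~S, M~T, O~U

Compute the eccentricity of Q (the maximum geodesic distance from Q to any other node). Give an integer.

Distances from Q: I:4, J:1, K:3, L:1, M:2, N:3, O:3, P:3, R:3, S:3, T:1, U:4.
The largest is 4 (to I and U), so the eccentricity of Q is 4.

4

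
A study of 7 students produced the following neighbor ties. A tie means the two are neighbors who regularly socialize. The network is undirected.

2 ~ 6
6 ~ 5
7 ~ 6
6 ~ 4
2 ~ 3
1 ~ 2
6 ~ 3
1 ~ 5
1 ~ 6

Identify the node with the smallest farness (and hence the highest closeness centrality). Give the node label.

Farness (sum of distances to all others) for each node — 1:9, 2:9, 3:10, 4:11, 5:10, 6:6, 7:11.
The smallest farness is 6, for 6, so 6 has the highest closeness.

6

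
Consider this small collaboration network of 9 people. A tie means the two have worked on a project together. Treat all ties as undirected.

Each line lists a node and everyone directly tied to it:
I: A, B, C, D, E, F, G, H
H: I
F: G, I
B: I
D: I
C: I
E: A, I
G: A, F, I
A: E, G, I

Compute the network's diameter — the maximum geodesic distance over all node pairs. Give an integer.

2

Eccentricity of each node (its greatest distance to any other): A:2, B:2, C:2, D:2, E:2, F:2, G:2, H:2, I:1.
The maximum eccentricity is 2, realized for instance by the pair A–C via A – I – C. So the diameter is 2.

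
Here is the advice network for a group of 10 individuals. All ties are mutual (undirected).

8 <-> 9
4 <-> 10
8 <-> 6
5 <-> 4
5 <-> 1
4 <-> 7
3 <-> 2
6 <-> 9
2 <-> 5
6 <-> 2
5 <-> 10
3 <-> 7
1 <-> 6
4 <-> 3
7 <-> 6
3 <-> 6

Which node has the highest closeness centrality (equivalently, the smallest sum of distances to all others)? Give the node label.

6

Farness (sum of distances to all others) for each node — 1:16, 2:15, 3:14, 4:16, 5:16, 6:13, 7:15, 8:20, 9:20, 10:21.
The smallest farness is 13, for 6, so 6 has the highest closeness.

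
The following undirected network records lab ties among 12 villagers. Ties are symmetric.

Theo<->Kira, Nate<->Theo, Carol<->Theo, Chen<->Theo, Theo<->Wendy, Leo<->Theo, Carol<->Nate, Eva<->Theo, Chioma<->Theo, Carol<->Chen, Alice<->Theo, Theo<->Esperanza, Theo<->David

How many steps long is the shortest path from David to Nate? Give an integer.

2

One shortest route is David – Theo – Nate, which uses 2 edges, and David and Nate are not directly tied, so nothing shorter exists. So d(David,Nate) = 2.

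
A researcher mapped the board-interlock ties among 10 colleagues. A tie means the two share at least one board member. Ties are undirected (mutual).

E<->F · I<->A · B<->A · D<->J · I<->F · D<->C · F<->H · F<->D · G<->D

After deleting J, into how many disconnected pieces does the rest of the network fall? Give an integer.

1

J's neighbors (D) remain reachable from one another through other ties, so the rest of the network stays in one piece.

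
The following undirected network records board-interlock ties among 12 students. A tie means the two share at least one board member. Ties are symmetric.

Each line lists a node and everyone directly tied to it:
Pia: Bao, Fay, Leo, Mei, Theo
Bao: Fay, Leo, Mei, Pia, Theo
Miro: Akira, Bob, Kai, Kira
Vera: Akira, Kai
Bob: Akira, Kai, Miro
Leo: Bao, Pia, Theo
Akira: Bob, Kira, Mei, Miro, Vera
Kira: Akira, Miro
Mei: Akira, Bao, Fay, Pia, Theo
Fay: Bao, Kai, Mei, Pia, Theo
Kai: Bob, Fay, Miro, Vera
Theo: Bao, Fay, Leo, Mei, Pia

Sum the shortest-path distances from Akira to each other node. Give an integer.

18

Distances from Akira: Bao:2, Bob:1, Fay:2, Kai:2, Kira:1, Leo:3, Mei:1, Miro:1, Pia:2, Theo:2, Vera:1.
Sum = 2 + 1 + 2 + 2 + 1 + 3 + 1 + 1 + 2 + 2 + 1 = 18.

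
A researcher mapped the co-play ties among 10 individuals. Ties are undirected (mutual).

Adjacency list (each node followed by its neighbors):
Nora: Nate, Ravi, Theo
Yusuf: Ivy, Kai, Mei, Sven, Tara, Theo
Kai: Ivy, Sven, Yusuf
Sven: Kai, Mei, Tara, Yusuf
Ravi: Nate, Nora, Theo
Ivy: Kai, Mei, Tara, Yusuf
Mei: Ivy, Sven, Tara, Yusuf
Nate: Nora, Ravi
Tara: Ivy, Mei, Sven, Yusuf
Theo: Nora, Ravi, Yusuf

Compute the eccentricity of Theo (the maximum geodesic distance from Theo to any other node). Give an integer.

Distances from Theo: Ivy:2, Kai:2, Mei:2, Nate:2, Nora:1, Ravi:1, Sven:2, Tara:2, Yusuf:1.
The largest is 2 (to Nate, Ivy, Tara, Mei, Kai, and Sven), so the eccentricity of Theo is 2.

2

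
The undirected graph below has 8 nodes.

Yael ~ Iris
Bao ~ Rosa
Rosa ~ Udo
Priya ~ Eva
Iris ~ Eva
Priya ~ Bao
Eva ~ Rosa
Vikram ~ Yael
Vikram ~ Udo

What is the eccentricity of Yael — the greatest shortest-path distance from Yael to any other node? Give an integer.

Distances from Yael: Bao:4, Eva:2, Iris:1, Priya:3, Rosa:3, Udo:2, Vikram:1.
The largest is 4 (to Bao), so the eccentricity of Yael is 4.

4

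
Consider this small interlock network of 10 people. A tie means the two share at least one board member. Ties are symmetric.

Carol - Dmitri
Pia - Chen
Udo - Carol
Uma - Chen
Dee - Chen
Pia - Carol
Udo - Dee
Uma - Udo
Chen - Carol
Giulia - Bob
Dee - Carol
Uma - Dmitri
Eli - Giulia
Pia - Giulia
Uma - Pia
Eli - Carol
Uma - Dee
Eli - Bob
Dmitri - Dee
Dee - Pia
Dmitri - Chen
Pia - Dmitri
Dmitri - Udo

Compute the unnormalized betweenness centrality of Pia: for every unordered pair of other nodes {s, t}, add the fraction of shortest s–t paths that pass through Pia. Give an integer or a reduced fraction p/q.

Pairs whose geodesics pass through Pia — Uma–Carol: 1/5; Uma–Bob: 1; Uma–Eli: 2/6; Uma–Giulia: 1; Dee–Bob: 1/2; Dee–Giulia: 1; Dmitri–Bob: 1/2; Dmitri–Giulia: 1; Chen–Bob: 1/2; Chen–Giulia: 1; Udo–Giulia: 4/5; Carol–Giulia: 1/2.
All other pairs contribute 0.
Summing the contributions gives betweenness(Pia) = 25/3.

25/3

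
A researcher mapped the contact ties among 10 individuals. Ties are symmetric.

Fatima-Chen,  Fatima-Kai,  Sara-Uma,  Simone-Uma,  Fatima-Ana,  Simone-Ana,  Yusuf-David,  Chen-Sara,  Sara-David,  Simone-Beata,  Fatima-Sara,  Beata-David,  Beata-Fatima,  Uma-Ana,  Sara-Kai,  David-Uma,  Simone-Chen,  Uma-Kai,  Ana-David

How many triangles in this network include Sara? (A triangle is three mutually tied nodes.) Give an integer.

Sara's neighbors: Chen, David, Fatima, Kai, and Uma.
Neighbor pairs that are themselves tied: Sara–Chen–Fatima; Sara–David–Uma; Sara–Fatima–Kai; Sara–Kai–Uma. Each forms one triangle with Sara, for 4 in total.

4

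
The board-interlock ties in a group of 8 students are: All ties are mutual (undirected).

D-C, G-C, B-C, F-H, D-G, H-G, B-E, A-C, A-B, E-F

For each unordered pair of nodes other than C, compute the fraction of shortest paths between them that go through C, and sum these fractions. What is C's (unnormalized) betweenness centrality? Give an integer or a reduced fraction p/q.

Pairs whose geodesics pass through C — G–E: 1/2; G–B: 1; G–A: 1; H–B: 1/2; H–A: 1; E–D: 1; B–D: 1; A–D: 1.
All other pairs contribute 0.
Summing the contributions gives betweenness(C) = 7.

7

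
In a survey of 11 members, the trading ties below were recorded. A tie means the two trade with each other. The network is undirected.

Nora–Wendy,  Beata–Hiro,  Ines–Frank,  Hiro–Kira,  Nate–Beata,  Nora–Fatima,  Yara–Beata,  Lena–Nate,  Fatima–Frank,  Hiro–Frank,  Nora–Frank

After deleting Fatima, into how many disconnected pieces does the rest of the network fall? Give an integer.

1

Fatima's neighbors (Frank and Nora) remain reachable from one another through other ties, so the rest of the network stays in one piece.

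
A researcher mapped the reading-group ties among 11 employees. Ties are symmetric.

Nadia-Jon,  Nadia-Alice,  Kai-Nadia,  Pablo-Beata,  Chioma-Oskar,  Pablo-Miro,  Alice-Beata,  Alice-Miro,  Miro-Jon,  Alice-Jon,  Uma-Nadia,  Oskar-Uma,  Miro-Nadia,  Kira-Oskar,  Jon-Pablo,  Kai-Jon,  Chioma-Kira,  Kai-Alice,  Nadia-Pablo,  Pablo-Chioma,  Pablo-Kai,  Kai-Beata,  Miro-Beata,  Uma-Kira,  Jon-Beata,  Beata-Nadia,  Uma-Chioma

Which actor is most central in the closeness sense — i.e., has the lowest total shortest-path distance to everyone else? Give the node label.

Farness (sum of distances to all others) for each node — Alice:18, Beata:16, Chioma:17, Jon:16, Kai:17, Kira:22, Miro:17, Nadia:13, Oskar:22, Pablo:14, Uma:16.
The smallest farness is 13, for Nadia, so Nadia has the highest closeness.

Nadia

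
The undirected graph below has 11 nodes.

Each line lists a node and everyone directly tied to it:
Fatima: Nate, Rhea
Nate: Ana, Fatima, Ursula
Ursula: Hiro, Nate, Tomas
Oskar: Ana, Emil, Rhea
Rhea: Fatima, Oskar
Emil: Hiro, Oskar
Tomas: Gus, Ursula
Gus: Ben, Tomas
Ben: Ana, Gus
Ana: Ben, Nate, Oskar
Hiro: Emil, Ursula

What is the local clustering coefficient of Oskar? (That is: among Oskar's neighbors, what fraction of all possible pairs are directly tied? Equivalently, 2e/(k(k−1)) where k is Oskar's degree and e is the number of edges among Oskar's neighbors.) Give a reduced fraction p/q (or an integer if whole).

Oskar's neighbors: Ana, Emil, and Rhea (k = 3).
Possible neighbor pairs: C(3,2) = 3. Edges among them: none → e = 0.
Clustering(Oskar) = 0/3 = 0.

0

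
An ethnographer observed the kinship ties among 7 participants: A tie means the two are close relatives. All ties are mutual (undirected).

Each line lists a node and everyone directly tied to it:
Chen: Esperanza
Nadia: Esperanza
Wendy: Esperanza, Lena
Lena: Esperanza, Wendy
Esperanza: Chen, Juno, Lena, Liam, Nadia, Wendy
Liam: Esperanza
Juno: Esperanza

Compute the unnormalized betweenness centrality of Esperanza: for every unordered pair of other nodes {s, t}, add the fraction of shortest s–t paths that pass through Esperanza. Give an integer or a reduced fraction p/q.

14

Pairs whose geodesics pass through Esperanza — Chen–Wendy: 1; Chen–Lena: 1; Chen–Liam: 1; Chen–Juno: 1; Chen–Nadia: 1; Wendy–Liam: 1; Wendy–Juno: 1; Wendy–Nadia: 1; Lena–Liam: 1; Lena–Juno: 1; Lena–Nadia: 1; Liam–Juno: 1; Liam–Nadia: 1; Juno–Nadia: 1.
All other pairs contribute 0.
Summing the contributions gives betweenness(Esperanza) = 14.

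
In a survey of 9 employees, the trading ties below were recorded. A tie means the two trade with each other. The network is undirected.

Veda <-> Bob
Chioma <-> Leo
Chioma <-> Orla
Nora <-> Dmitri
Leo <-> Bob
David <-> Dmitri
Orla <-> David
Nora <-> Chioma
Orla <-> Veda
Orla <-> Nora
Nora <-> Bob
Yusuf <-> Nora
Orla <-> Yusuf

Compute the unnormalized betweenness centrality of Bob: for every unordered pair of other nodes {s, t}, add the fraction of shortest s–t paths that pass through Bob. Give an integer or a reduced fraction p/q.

19/6

Pairs whose geodesics pass through Bob — Leo–Veda: 1; Leo–Dmitri: 1/2; Leo–Yusuf: 1/3; Leo–Nora: 1/2; Veda–Dmitri: 1/3; Veda–Nora: 1/2.
All other pairs contribute 0.
Summing the contributions gives betweenness(Bob) = 19/6.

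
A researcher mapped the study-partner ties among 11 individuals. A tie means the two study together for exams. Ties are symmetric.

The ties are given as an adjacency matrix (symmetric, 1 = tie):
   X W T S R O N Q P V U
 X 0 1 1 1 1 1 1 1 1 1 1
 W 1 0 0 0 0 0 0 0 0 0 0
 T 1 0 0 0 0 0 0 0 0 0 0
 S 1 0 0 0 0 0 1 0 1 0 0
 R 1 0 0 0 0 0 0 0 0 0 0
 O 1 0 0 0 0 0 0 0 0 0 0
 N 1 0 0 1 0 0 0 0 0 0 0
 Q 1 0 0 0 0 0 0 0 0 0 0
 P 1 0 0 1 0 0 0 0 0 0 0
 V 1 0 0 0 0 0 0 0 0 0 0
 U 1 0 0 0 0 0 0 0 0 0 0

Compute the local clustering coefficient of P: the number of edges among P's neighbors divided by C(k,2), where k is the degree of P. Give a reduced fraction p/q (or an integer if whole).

P's neighbors: S and X (k = 2).
Possible neighbor pairs: C(2,2) = 1. Edges among them: S–X → e = 1.
Clustering(P) = 1/1.

1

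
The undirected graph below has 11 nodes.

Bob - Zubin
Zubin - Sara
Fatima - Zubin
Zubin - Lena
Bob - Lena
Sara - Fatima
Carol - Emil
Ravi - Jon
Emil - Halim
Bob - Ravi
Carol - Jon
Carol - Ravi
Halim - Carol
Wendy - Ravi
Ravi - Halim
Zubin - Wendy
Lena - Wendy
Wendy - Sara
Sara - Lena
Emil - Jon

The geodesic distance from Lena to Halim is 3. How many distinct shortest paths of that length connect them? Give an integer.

The shortest distance is 3. The length-3 paths are: Lena–Bob–Ravi–Halim; Lena–Wendy–Ravi–Halim.
That gives 2 distinct shortest paths.

2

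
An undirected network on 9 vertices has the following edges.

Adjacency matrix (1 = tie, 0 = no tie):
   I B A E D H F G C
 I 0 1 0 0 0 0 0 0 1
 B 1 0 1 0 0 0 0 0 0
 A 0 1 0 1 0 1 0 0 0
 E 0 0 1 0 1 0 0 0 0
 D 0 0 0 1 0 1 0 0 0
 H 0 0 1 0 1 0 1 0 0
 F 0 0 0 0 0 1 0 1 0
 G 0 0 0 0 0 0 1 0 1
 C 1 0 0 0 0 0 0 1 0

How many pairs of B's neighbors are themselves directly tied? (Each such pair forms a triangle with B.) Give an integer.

0

B's neighbors are A and I, but none of them are tied to each other, so no triangle contains B.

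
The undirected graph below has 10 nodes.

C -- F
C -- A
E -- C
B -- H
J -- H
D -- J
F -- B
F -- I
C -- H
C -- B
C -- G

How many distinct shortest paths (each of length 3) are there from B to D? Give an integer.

1

The shortest distance is 3, and the only length-3 path is B–H–J–D. So there is exactly 1 shortest path.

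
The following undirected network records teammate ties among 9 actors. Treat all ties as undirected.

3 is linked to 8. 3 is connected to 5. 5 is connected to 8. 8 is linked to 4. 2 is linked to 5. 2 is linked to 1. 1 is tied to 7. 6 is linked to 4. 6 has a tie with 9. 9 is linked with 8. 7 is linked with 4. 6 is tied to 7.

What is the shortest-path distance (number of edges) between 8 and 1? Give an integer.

3

One shortest route is 8 – 5 – 2 – 1, which uses 3 edges, and at distance 2 from 8 we only reach {2, 6, 7}, which does not include 1. So d(8,1) = 3.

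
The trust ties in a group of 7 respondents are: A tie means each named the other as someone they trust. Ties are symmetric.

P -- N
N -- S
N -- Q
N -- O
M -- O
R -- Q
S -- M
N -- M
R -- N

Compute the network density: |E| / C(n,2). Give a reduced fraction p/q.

There are 9 edges and 7 nodes, so the maximum possible is C(7,2) = 21.
Density = 9/21 = 3/7.

3/7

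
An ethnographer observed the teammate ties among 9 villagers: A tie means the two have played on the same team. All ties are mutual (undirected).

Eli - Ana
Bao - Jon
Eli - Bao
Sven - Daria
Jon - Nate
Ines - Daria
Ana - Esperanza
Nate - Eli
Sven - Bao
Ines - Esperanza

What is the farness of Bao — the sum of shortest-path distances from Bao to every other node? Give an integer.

15

Distances from Bao: Ana:2, Daria:2, Eli:1, Esperanza:3, Ines:3, Jon:1, Nate:2, Sven:1.
Sum = 2 + 2 + 1 + 3 + 3 + 1 + 2 + 1 = 15.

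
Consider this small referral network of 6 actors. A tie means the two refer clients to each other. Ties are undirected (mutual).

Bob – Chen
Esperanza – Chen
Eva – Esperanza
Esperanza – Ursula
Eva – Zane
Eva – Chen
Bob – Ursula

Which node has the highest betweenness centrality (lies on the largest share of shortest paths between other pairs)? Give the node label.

Unnormalized betweenness of each node: Bob:1/2, Chen:5/2, Esperanza:5/2, Eva:4, Ursula:1/2, Zane:0.
Eva has the largest value, 4, making it the main broker — the node through which the most shortest paths run.

Eva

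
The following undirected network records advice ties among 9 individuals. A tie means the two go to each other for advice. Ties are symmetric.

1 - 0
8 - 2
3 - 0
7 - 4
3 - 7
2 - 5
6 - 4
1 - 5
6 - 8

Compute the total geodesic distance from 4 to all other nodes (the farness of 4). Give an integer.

20

Distances from 4: 0:3, 1:4, 2:3, 3:2, 5:4, 6:1, 7:1, 8:2.
Sum = 3 + 4 + 3 + 2 + 4 + 1 + 1 + 2 = 20.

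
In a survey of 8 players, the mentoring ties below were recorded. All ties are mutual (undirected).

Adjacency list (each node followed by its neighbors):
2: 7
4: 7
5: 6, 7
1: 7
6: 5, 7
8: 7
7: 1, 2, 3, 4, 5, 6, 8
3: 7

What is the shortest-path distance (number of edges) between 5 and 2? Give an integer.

2

One shortest route is 5 – 7 – 2, which uses 2 edges, and 5 and 2 are not directly tied, so nothing shorter exists. So d(5,2) = 2.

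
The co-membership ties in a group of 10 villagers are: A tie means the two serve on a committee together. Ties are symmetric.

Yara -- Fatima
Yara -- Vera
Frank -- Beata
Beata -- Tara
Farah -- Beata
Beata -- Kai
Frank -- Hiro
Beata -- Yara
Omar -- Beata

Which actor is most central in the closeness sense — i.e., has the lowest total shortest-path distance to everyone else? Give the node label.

Beata

Farness (sum of distances to all others) for each node — Beata:12, Farah:20, Fatima:24, Frank:18, Hiro:26, Kai:20, Omar:20, Tara:20, Vera:24, Yara:16.
The smallest farness is 12, for Beata, so Beata has the highest closeness.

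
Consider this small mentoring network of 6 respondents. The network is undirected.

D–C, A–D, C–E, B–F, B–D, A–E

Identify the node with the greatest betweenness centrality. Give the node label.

D

Unnormalized betweenness of each node: A:3/2, B:4, C:3/2, D:13/2, E:1/2, F:0.
D has the largest value, 13/2, making it the main broker — the node through which the most shortest paths run.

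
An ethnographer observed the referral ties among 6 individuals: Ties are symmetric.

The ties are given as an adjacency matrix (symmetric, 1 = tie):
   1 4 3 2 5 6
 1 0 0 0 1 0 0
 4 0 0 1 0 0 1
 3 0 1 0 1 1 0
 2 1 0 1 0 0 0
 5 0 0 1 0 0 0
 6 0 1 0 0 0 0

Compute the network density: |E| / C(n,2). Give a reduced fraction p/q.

1/3

There are 5 edges and 6 nodes, so the maximum possible is C(6,2) = 15.
Density = 5/15 = 1/3.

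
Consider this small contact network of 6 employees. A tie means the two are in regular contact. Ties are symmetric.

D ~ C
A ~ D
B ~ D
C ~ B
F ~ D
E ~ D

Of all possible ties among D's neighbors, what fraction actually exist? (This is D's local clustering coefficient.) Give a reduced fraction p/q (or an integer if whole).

D's neighbors: A, B, C, E, and F (k = 5).
Possible neighbor pairs: C(5,2) = 10. Edges among them: B–C → e = 1.
Clustering(D) = 1/10.

1/10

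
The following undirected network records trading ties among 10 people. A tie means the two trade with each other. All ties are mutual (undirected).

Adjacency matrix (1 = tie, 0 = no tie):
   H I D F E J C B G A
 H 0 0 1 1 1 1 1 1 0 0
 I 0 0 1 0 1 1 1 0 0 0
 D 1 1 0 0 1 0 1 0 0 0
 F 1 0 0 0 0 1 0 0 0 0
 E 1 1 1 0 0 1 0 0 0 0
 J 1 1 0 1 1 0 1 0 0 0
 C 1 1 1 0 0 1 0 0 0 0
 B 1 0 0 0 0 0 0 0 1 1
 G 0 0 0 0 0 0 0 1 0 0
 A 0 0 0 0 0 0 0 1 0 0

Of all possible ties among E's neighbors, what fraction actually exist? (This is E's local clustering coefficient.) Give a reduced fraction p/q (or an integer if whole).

2/3

E's neighbors: D, H, I, and J (k = 4).
Possible neighbor pairs: C(4,2) = 6. Edges among them: D–H, D–I, H–J, I–J → e = 4.
Clustering(E) = 4/6 = 2/3.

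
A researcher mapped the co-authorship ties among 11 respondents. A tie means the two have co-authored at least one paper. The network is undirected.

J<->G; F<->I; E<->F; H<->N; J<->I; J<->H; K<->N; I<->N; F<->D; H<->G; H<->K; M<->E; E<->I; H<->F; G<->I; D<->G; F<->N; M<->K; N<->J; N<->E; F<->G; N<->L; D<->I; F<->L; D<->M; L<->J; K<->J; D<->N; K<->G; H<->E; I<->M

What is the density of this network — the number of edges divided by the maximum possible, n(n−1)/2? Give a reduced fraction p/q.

31/55

There are 31 edges and 11 nodes, so the maximum possible is C(11,2) = 55.
Density = 31/55.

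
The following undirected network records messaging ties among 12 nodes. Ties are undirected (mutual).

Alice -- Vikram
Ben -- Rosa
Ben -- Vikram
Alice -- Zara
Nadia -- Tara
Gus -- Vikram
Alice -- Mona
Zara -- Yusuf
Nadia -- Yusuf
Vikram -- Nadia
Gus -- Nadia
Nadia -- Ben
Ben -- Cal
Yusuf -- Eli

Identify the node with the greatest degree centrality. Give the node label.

Nadia

Degrees — Alice:3, Ben:4, Cal:1, Eli:1, Gus:2, Mona:1, Nadia:5, Rosa:1, Tara:1, Vikram:4, Yusuf:3, Zara:2.
The maximum is 5, attained only by Nadia.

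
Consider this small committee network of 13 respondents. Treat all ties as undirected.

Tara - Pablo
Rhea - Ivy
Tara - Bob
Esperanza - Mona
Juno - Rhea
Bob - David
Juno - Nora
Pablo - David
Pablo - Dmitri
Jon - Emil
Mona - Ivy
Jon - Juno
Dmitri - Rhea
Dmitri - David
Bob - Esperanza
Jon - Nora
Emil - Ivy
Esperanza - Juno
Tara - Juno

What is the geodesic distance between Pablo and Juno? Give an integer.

2

One shortest route is Pablo – Tara – Juno, which uses 2 edges, and Pablo and Juno are not directly tied, so nothing shorter exists. So d(Pablo,Juno) = 2.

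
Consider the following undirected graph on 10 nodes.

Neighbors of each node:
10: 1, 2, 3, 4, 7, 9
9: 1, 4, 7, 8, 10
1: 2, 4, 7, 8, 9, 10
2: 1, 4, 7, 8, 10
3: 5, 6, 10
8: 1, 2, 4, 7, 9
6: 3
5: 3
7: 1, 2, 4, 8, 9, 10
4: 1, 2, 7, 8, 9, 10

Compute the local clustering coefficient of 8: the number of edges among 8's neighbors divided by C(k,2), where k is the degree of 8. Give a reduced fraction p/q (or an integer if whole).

9/10

8's neighbors: 1, 2, 4, 7, and 9 (k = 5).
Possible neighbor pairs: C(5,2) = 10. Edges among them: 1–2, 1–4, 1–7, 1–9, 2–4, 2–7, 4–7, 4–9, 7–9 → e = 9.
Clustering(8) = 9/10.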